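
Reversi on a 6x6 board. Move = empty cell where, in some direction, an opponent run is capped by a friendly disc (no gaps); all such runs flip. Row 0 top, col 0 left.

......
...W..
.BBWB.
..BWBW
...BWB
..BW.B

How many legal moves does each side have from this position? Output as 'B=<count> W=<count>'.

Answer: B=8 W=9

Derivation:
-- B to move --
(0,2): flips 1 -> legal
(0,3): flips 3 -> legal
(0,4): flips 1 -> legal
(1,2): flips 1 -> legal
(1,4): flips 1 -> legal
(2,5): flips 1 -> legal
(4,2): flips 1 -> legal
(5,4): flips 2 -> legal
B mobility = 8
-- W to move --
(1,0): no bracket -> illegal
(1,1): flips 1 -> legal
(1,2): no bracket -> illegal
(1,4): flips 2 -> legal
(1,5): flips 1 -> legal
(2,0): flips 2 -> legal
(2,5): flips 1 -> legal
(3,0): no bracket -> illegal
(3,1): flips 2 -> legal
(4,1): flips 1 -> legal
(4,2): flips 1 -> legal
(5,1): flips 1 -> legal
(5,4): no bracket -> illegal
W mobility = 9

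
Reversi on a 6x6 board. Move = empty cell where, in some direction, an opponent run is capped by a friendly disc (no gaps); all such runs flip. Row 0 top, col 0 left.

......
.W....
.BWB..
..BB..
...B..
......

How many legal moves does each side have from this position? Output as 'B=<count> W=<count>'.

Answer: B=3 W=5

Derivation:
-- B to move --
(0,0): flips 2 -> legal
(0,1): flips 1 -> legal
(0,2): no bracket -> illegal
(1,0): no bracket -> illegal
(1,2): flips 1 -> legal
(1,3): no bracket -> illegal
(2,0): no bracket -> illegal
(3,1): no bracket -> illegal
B mobility = 3
-- W to move --
(1,0): no bracket -> illegal
(1,2): no bracket -> illegal
(1,3): no bracket -> illegal
(1,4): no bracket -> illegal
(2,0): flips 1 -> legal
(2,4): flips 1 -> legal
(3,0): no bracket -> illegal
(3,1): flips 1 -> legal
(3,4): no bracket -> illegal
(4,1): no bracket -> illegal
(4,2): flips 1 -> legal
(4,4): flips 1 -> legal
(5,2): no bracket -> illegal
(5,3): no bracket -> illegal
(5,4): no bracket -> illegal
W mobility = 5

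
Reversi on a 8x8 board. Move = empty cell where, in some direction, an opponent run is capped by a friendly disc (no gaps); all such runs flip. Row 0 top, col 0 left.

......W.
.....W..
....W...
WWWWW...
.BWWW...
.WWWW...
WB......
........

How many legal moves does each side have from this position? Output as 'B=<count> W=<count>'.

-- B to move --
(0,4): no bracket -> illegal
(0,5): no bracket -> illegal
(0,7): no bracket -> illegal
(1,3): no bracket -> illegal
(1,4): no bracket -> illegal
(1,6): no bracket -> illegal
(1,7): no bracket -> illegal
(2,0): no bracket -> illegal
(2,1): flips 1 -> legal
(2,2): no bracket -> illegal
(2,3): flips 1 -> legal
(2,5): flips 3 -> legal
(2,6): no bracket -> illegal
(3,5): no bracket -> illegal
(4,0): no bracket -> illegal
(4,5): flips 3 -> legal
(5,0): no bracket -> illegal
(5,5): no bracket -> illegal
(6,2): no bracket -> illegal
(6,3): flips 1 -> legal
(6,4): no bracket -> illegal
(6,5): no bracket -> illegal
(7,0): no bracket -> illegal
(7,1): no bracket -> illegal
B mobility = 5
-- W to move --
(4,0): flips 1 -> legal
(5,0): flips 1 -> legal
(6,2): flips 1 -> legal
(7,0): flips 1 -> legal
(7,1): flips 1 -> legal
(7,2): no bracket -> illegal
W mobility = 5

Answer: B=5 W=5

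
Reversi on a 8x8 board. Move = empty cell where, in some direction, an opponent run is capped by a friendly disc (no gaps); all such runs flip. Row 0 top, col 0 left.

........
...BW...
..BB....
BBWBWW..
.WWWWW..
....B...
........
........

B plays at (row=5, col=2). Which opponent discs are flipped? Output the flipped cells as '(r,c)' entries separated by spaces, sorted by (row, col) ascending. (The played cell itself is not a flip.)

Answer: (3,2) (4,1) (4,2)

Derivation:
Dir NW: opp run (4,1) capped by B -> flip
Dir N: opp run (4,2) (3,2) capped by B -> flip
Dir NE: opp run (4,3) (3,4), next='.' -> no flip
Dir W: first cell '.' (not opp) -> no flip
Dir E: first cell '.' (not opp) -> no flip
Dir SW: first cell '.' (not opp) -> no flip
Dir S: first cell '.' (not opp) -> no flip
Dir SE: first cell '.' (not opp) -> no flip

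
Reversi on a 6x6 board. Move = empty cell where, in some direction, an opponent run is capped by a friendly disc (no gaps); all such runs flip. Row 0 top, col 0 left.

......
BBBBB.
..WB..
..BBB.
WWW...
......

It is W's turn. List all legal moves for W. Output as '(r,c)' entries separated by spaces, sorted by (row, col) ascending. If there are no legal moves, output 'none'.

(0,0): flips 1 -> legal
(0,1): no bracket -> illegal
(0,2): flips 1 -> legal
(0,3): no bracket -> illegal
(0,4): flips 1 -> legal
(0,5): flips 3 -> legal
(1,5): no bracket -> illegal
(2,0): no bracket -> illegal
(2,1): no bracket -> illegal
(2,4): flips 2 -> legal
(2,5): no bracket -> illegal
(3,1): no bracket -> illegal
(3,5): no bracket -> illegal
(4,3): no bracket -> illegal
(4,4): flips 1 -> legal
(4,5): no bracket -> illegal

Answer: (0,0) (0,2) (0,4) (0,5) (2,4) (4,4)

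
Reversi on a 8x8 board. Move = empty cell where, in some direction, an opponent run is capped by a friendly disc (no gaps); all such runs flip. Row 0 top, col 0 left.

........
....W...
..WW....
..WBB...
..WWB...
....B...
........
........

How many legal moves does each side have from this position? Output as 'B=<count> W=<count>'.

Answer: B=9 W=6

Derivation:
-- B to move --
(0,3): no bracket -> illegal
(0,4): no bracket -> illegal
(0,5): no bracket -> illegal
(1,1): flips 1 -> legal
(1,2): flips 1 -> legal
(1,3): flips 1 -> legal
(1,5): no bracket -> illegal
(2,1): flips 2 -> legal
(2,4): no bracket -> illegal
(2,5): no bracket -> illegal
(3,1): flips 1 -> legal
(4,1): flips 2 -> legal
(5,1): flips 1 -> legal
(5,2): flips 1 -> legal
(5,3): flips 1 -> legal
B mobility = 9
-- W to move --
(2,4): flips 1 -> legal
(2,5): flips 1 -> legal
(3,5): flips 2 -> legal
(4,5): flips 2 -> legal
(5,3): no bracket -> illegal
(5,5): flips 2 -> legal
(6,3): no bracket -> illegal
(6,4): no bracket -> illegal
(6,5): flips 1 -> legal
W mobility = 6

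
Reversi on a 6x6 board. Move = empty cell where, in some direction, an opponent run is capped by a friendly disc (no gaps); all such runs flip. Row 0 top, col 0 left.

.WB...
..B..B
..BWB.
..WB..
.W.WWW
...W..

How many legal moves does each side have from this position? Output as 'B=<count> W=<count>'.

-- B to move --
(0,0): flips 1 -> legal
(1,0): no bracket -> illegal
(1,1): no bracket -> illegal
(1,3): flips 1 -> legal
(1,4): no bracket -> illegal
(2,1): no bracket -> illegal
(3,0): no bracket -> illegal
(3,1): flips 1 -> legal
(3,4): flips 1 -> legal
(3,5): no bracket -> illegal
(4,0): no bracket -> illegal
(4,2): flips 1 -> legal
(5,0): no bracket -> illegal
(5,1): no bracket -> illegal
(5,2): no bracket -> illegal
(5,4): no bracket -> illegal
(5,5): flips 1 -> legal
B mobility = 6
-- W to move --
(0,3): flips 1 -> legal
(0,4): no bracket -> illegal
(0,5): no bracket -> illegal
(1,1): flips 2 -> legal
(1,3): no bracket -> illegal
(1,4): no bracket -> illegal
(2,1): flips 1 -> legal
(2,5): flips 1 -> legal
(3,1): no bracket -> illegal
(3,4): flips 1 -> legal
(3,5): no bracket -> illegal
(4,2): no bracket -> illegal
W mobility = 5

Answer: B=6 W=5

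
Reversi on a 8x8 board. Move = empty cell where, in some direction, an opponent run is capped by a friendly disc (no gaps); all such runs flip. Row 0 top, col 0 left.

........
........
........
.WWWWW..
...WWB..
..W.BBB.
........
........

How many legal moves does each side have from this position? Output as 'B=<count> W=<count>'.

Answer: B=6 W=5

Derivation:
-- B to move --
(2,0): no bracket -> illegal
(2,1): flips 2 -> legal
(2,2): flips 2 -> legal
(2,3): flips 1 -> legal
(2,4): flips 2 -> legal
(2,5): flips 1 -> legal
(2,6): no bracket -> illegal
(3,0): no bracket -> illegal
(3,6): no bracket -> illegal
(4,0): no bracket -> illegal
(4,1): no bracket -> illegal
(4,2): flips 2 -> legal
(4,6): no bracket -> illegal
(5,1): no bracket -> illegal
(5,3): no bracket -> illegal
(6,1): no bracket -> illegal
(6,2): no bracket -> illegal
(6,3): no bracket -> illegal
B mobility = 6
-- W to move --
(3,6): no bracket -> illegal
(4,6): flips 1 -> legal
(4,7): no bracket -> illegal
(5,3): no bracket -> illegal
(5,7): no bracket -> illegal
(6,3): no bracket -> illegal
(6,4): flips 1 -> legal
(6,5): flips 3 -> legal
(6,6): flips 1 -> legal
(6,7): flips 2 -> legal
W mobility = 5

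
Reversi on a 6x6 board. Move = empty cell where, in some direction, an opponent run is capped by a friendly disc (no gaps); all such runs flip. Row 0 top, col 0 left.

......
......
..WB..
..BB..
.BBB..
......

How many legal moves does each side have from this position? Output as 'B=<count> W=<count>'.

-- B to move --
(1,1): flips 1 -> legal
(1,2): flips 1 -> legal
(1,3): no bracket -> illegal
(2,1): flips 1 -> legal
(3,1): no bracket -> illegal
B mobility = 3
-- W to move --
(1,2): no bracket -> illegal
(1,3): no bracket -> illegal
(1,4): no bracket -> illegal
(2,1): no bracket -> illegal
(2,4): flips 1 -> legal
(3,0): no bracket -> illegal
(3,1): no bracket -> illegal
(3,4): no bracket -> illegal
(4,0): no bracket -> illegal
(4,4): flips 1 -> legal
(5,0): no bracket -> illegal
(5,1): no bracket -> illegal
(5,2): flips 2 -> legal
(5,3): no bracket -> illegal
(5,4): no bracket -> illegal
W mobility = 3

Answer: B=3 W=3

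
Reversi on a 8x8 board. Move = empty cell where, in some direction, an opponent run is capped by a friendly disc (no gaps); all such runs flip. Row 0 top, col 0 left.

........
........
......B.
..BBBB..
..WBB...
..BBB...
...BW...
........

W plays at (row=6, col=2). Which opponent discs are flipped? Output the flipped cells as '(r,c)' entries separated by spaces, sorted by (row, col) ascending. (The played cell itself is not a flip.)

Dir NW: first cell '.' (not opp) -> no flip
Dir N: opp run (5,2) capped by W -> flip
Dir NE: opp run (5,3) (4,4) (3,5) (2,6), next='.' -> no flip
Dir W: first cell '.' (not opp) -> no flip
Dir E: opp run (6,3) capped by W -> flip
Dir SW: first cell '.' (not opp) -> no flip
Dir S: first cell '.' (not opp) -> no flip
Dir SE: first cell '.' (not opp) -> no flip

Answer: (5,2) (6,3)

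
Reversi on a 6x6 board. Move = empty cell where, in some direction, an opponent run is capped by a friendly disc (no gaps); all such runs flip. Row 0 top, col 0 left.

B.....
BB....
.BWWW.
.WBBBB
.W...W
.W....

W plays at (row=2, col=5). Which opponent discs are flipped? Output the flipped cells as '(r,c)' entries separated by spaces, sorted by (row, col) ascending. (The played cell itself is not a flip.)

Answer: (3,5)

Derivation:
Dir NW: first cell '.' (not opp) -> no flip
Dir N: first cell '.' (not opp) -> no flip
Dir NE: edge -> no flip
Dir W: first cell 'W' (not opp) -> no flip
Dir E: edge -> no flip
Dir SW: opp run (3,4), next='.' -> no flip
Dir S: opp run (3,5) capped by W -> flip
Dir SE: edge -> no flip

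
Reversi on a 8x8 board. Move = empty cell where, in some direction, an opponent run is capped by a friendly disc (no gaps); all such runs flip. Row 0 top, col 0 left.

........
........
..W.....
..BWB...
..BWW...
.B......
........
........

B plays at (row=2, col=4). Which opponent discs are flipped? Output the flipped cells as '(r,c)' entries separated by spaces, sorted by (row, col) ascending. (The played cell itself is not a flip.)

Answer: (3,3)

Derivation:
Dir NW: first cell '.' (not opp) -> no flip
Dir N: first cell '.' (not opp) -> no flip
Dir NE: first cell '.' (not opp) -> no flip
Dir W: first cell '.' (not opp) -> no flip
Dir E: first cell '.' (not opp) -> no flip
Dir SW: opp run (3,3) capped by B -> flip
Dir S: first cell 'B' (not opp) -> no flip
Dir SE: first cell '.' (not opp) -> no flip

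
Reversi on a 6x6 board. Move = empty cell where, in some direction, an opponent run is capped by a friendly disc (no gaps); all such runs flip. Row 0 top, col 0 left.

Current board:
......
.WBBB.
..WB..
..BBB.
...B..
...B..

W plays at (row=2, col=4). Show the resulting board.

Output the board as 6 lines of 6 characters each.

Place W at (2,4); scan 8 dirs for brackets.
Dir NW: opp run (1,3), next='.' -> no flip
Dir N: opp run (1,4), next='.' -> no flip
Dir NE: first cell '.' (not opp) -> no flip
Dir W: opp run (2,3) capped by W -> flip
Dir E: first cell '.' (not opp) -> no flip
Dir SW: opp run (3,3), next='.' -> no flip
Dir S: opp run (3,4), next='.' -> no flip
Dir SE: first cell '.' (not opp) -> no flip
All flips: (2,3)

Answer: ......
.WBBB.
..WWW.
..BBB.
...B..
...B..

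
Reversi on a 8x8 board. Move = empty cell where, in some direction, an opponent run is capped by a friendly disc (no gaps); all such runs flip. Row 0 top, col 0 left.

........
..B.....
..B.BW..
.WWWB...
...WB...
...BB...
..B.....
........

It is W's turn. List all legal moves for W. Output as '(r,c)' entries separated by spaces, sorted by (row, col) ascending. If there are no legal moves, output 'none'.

Answer: (0,2) (1,1) (1,3) (1,5) (2,3) (3,5) (4,5) (5,5) (6,3) (6,5)

Derivation:
(0,1): no bracket -> illegal
(0,2): flips 2 -> legal
(0,3): no bracket -> illegal
(1,1): flips 1 -> legal
(1,3): flips 1 -> legal
(1,4): no bracket -> illegal
(1,5): flips 1 -> legal
(2,1): no bracket -> illegal
(2,3): flips 1 -> legal
(3,5): flips 1 -> legal
(4,2): no bracket -> illegal
(4,5): flips 1 -> legal
(5,1): no bracket -> illegal
(5,2): no bracket -> illegal
(5,5): flips 1 -> legal
(6,1): no bracket -> illegal
(6,3): flips 1 -> legal
(6,4): no bracket -> illegal
(6,5): flips 1 -> legal
(7,1): no bracket -> illegal
(7,2): no bracket -> illegal
(7,3): no bracket -> illegal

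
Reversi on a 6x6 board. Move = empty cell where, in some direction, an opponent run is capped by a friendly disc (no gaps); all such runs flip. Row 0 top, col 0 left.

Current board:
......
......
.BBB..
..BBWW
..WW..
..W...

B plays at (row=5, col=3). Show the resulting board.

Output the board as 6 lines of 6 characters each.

Place B at (5,3); scan 8 dirs for brackets.
Dir NW: opp run (4,2), next='.' -> no flip
Dir N: opp run (4,3) capped by B -> flip
Dir NE: first cell '.' (not opp) -> no flip
Dir W: opp run (5,2), next='.' -> no flip
Dir E: first cell '.' (not opp) -> no flip
Dir SW: edge -> no flip
Dir S: edge -> no flip
Dir SE: edge -> no flip
All flips: (4,3)

Answer: ......
......
.BBB..
..BBWW
..WB..
..WB..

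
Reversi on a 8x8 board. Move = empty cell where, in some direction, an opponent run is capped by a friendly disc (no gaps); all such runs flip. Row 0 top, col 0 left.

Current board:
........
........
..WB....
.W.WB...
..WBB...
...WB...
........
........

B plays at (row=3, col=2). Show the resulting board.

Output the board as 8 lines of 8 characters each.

Place B at (3,2); scan 8 dirs for brackets.
Dir NW: first cell '.' (not opp) -> no flip
Dir N: opp run (2,2), next='.' -> no flip
Dir NE: first cell 'B' (not opp) -> no flip
Dir W: opp run (3,1), next='.' -> no flip
Dir E: opp run (3,3) capped by B -> flip
Dir SW: first cell '.' (not opp) -> no flip
Dir S: opp run (4,2), next='.' -> no flip
Dir SE: first cell 'B' (not opp) -> no flip
All flips: (3,3)

Answer: ........
........
..WB....
.WBBB...
..WBB...
...WB...
........
........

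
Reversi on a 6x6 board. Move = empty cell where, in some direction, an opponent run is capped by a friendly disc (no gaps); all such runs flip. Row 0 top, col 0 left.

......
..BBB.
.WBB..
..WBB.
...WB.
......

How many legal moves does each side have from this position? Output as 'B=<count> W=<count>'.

Answer: B=7 W=7

Derivation:
-- B to move --
(1,0): no bracket -> illegal
(1,1): no bracket -> illegal
(2,0): flips 1 -> legal
(3,0): flips 1 -> legal
(3,1): flips 1 -> legal
(4,1): flips 1 -> legal
(4,2): flips 2 -> legal
(5,2): flips 1 -> legal
(5,3): flips 1 -> legal
(5,4): no bracket -> illegal
B mobility = 7
-- W to move --
(0,1): no bracket -> illegal
(0,2): flips 2 -> legal
(0,3): flips 4 -> legal
(0,4): no bracket -> illegal
(0,5): flips 2 -> legal
(1,1): no bracket -> illegal
(1,5): no bracket -> illegal
(2,4): flips 2 -> legal
(2,5): flips 1 -> legal
(3,1): no bracket -> illegal
(3,5): flips 2 -> legal
(4,2): no bracket -> illegal
(4,5): flips 1 -> legal
(5,3): no bracket -> illegal
(5,4): no bracket -> illegal
(5,5): no bracket -> illegal
W mobility = 7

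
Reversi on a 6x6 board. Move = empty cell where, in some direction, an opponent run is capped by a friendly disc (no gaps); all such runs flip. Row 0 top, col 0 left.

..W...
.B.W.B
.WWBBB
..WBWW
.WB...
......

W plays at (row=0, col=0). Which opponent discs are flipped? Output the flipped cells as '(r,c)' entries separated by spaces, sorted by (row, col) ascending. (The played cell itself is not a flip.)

Answer: (1,1)

Derivation:
Dir NW: edge -> no flip
Dir N: edge -> no flip
Dir NE: edge -> no flip
Dir W: edge -> no flip
Dir E: first cell '.' (not opp) -> no flip
Dir SW: edge -> no flip
Dir S: first cell '.' (not opp) -> no flip
Dir SE: opp run (1,1) capped by W -> flip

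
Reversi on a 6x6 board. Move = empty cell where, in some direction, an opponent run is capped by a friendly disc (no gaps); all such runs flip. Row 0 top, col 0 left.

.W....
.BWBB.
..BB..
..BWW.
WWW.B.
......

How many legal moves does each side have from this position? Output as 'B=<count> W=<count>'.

-- B to move --
(0,0): no bracket -> illegal
(0,2): flips 1 -> legal
(0,3): no bracket -> illegal
(1,0): no bracket -> illegal
(2,1): no bracket -> illegal
(2,4): flips 1 -> legal
(2,5): no bracket -> illegal
(3,0): no bracket -> illegal
(3,1): no bracket -> illegal
(3,5): flips 2 -> legal
(4,3): flips 1 -> legal
(4,5): flips 1 -> legal
(5,0): flips 1 -> legal
(5,1): no bracket -> illegal
(5,2): flips 1 -> legal
(5,3): no bracket -> illegal
B mobility = 7
-- W to move --
(0,0): flips 2 -> legal
(0,2): no bracket -> illegal
(0,3): flips 2 -> legal
(0,4): no bracket -> illegal
(0,5): flips 3 -> legal
(1,0): flips 1 -> legal
(1,5): flips 2 -> legal
(2,0): no bracket -> illegal
(2,1): flips 1 -> legal
(2,4): no bracket -> illegal
(2,5): no bracket -> illegal
(3,1): flips 1 -> legal
(3,5): no bracket -> illegal
(4,3): no bracket -> illegal
(4,5): no bracket -> illegal
(5,3): no bracket -> illegal
(5,4): flips 1 -> legal
(5,5): flips 1 -> legal
W mobility = 9

Answer: B=7 W=9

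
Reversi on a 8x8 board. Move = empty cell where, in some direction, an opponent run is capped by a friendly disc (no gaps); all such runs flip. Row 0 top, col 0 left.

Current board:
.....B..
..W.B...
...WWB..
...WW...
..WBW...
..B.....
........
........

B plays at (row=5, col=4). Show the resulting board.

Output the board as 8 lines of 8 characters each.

Answer: .....B..
..W.B...
...WBB..
...WB...
..WBB...
..B.B...
........
........

Derivation:
Place B at (5,4); scan 8 dirs for brackets.
Dir NW: first cell 'B' (not opp) -> no flip
Dir N: opp run (4,4) (3,4) (2,4) capped by B -> flip
Dir NE: first cell '.' (not opp) -> no flip
Dir W: first cell '.' (not opp) -> no flip
Dir E: first cell '.' (not opp) -> no flip
Dir SW: first cell '.' (not opp) -> no flip
Dir S: first cell '.' (not opp) -> no flip
Dir SE: first cell '.' (not opp) -> no flip
All flips: (2,4) (3,4) (4,4)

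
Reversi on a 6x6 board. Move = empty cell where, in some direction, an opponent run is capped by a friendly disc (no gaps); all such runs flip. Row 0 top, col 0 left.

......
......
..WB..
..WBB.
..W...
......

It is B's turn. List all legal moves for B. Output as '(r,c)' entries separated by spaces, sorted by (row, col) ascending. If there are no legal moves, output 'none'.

(1,1): flips 1 -> legal
(1,2): no bracket -> illegal
(1,3): no bracket -> illegal
(2,1): flips 1 -> legal
(3,1): flips 1 -> legal
(4,1): flips 1 -> legal
(4,3): no bracket -> illegal
(5,1): flips 1 -> legal
(5,2): no bracket -> illegal
(5,3): no bracket -> illegal

Answer: (1,1) (2,1) (3,1) (4,1) (5,1)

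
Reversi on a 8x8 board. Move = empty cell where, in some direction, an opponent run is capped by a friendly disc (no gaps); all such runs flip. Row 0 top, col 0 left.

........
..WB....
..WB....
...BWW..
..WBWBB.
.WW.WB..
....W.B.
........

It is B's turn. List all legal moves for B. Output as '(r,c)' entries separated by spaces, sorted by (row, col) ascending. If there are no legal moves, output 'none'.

(0,1): flips 1 -> legal
(0,2): no bracket -> illegal
(0,3): no bracket -> illegal
(1,1): flips 2 -> legal
(2,1): flips 1 -> legal
(2,4): flips 1 -> legal
(2,5): flips 2 -> legal
(2,6): no bracket -> illegal
(3,1): flips 1 -> legal
(3,2): no bracket -> illegal
(3,6): flips 2 -> legal
(4,0): no bracket -> illegal
(4,1): flips 1 -> legal
(5,0): no bracket -> illegal
(5,3): flips 1 -> legal
(6,0): flips 2 -> legal
(6,1): flips 1 -> legal
(6,2): no bracket -> illegal
(6,3): flips 1 -> legal
(6,5): flips 1 -> legal
(7,3): flips 1 -> legal
(7,4): no bracket -> illegal
(7,5): no bracket -> illegal

Answer: (0,1) (1,1) (2,1) (2,4) (2,5) (3,1) (3,6) (4,1) (5,3) (6,0) (6,1) (6,3) (6,5) (7,3)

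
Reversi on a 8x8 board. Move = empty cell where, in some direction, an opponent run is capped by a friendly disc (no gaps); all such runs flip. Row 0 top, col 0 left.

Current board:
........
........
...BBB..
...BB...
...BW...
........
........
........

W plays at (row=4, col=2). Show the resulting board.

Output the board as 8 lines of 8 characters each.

Answer: ........
........
...BBB..
...BB...
..WWW...
........
........
........

Derivation:
Place W at (4,2); scan 8 dirs for brackets.
Dir NW: first cell '.' (not opp) -> no flip
Dir N: first cell '.' (not opp) -> no flip
Dir NE: opp run (3,3) (2,4), next='.' -> no flip
Dir W: first cell '.' (not opp) -> no flip
Dir E: opp run (4,3) capped by W -> flip
Dir SW: first cell '.' (not opp) -> no flip
Dir S: first cell '.' (not opp) -> no flip
Dir SE: first cell '.' (not opp) -> no flip
All flips: (4,3)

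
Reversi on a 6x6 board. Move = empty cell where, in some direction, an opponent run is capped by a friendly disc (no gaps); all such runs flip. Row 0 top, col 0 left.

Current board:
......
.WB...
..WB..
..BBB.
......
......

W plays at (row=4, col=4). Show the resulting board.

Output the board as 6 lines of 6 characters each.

Answer: ......
.WB...
..WB..
..BWB.
....W.
......

Derivation:
Place W at (4,4); scan 8 dirs for brackets.
Dir NW: opp run (3,3) capped by W -> flip
Dir N: opp run (3,4), next='.' -> no flip
Dir NE: first cell '.' (not opp) -> no flip
Dir W: first cell '.' (not opp) -> no flip
Dir E: first cell '.' (not opp) -> no flip
Dir SW: first cell '.' (not opp) -> no flip
Dir S: first cell '.' (not opp) -> no flip
Dir SE: first cell '.' (not opp) -> no flip
All flips: (3,3)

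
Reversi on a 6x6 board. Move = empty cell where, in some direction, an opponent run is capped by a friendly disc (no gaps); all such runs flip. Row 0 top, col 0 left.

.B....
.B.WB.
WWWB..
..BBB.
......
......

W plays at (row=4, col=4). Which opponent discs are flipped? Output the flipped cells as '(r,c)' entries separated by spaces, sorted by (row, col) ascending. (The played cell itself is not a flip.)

Answer: (3,3)

Derivation:
Dir NW: opp run (3,3) capped by W -> flip
Dir N: opp run (3,4), next='.' -> no flip
Dir NE: first cell '.' (not opp) -> no flip
Dir W: first cell '.' (not opp) -> no flip
Dir E: first cell '.' (not opp) -> no flip
Dir SW: first cell '.' (not opp) -> no flip
Dir S: first cell '.' (not opp) -> no flip
Dir SE: first cell '.' (not opp) -> no flip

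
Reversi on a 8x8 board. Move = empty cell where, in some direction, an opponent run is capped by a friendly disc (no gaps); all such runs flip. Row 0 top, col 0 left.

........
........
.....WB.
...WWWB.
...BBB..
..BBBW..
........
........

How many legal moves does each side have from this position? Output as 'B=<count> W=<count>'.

-- B to move --
(1,4): flips 1 -> legal
(1,5): flips 2 -> legal
(1,6): flips 2 -> legal
(2,2): flips 1 -> legal
(2,3): flips 2 -> legal
(2,4): flips 2 -> legal
(3,2): flips 3 -> legal
(4,2): no bracket -> illegal
(4,6): no bracket -> illegal
(5,6): flips 1 -> legal
(6,4): no bracket -> illegal
(6,5): flips 1 -> legal
(6,6): flips 1 -> legal
B mobility = 10
-- W to move --
(1,5): no bracket -> illegal
(1,6): no bracket -> illegal
(1,7): flips 1 -> legal
(2,7): flips 1 -> legal
(3,2): no bracket -> illegal
(3,7): flips 1 -> legal
(4,1): no bracket -> illegal
(4,2): no bracket -> illegal
(4,6): no bracket -> illegal
(4,7): flips 1 -> legal
(5,1): flips 3 -> legal
(5,6): flips 1 -> legal
(6,1): flips 2 -> legal
(6,2): flips 2 -> legal
(6,3): flips 2 -> legal
(6,4): flips 2 -> legal
(6,5): no bracket -> illegal
W mobility = 10

Answer: B=10 W=10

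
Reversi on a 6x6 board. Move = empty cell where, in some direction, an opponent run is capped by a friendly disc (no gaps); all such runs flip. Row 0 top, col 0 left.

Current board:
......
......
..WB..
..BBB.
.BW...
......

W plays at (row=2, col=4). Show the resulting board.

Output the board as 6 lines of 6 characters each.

Place W at (2,4); scan 8 dirs for brackets.
Dir NW: first cell '.' (not opp) -> no flip
Dir N: first cell '.' (not opp) -> no flip
Dir NE: first cell '.' (not opp) -> no flip
Dir W: opp run (2,3) capped by W -> flip
Dir E: first cell '.' (not opp) -> no flip
Dir SW: opp run (3,3) capped by W -> flip
Dir S: opp run (3,4), next='.' -> no flip
Dir SE: first cell '.' (not opp) -> no flip
All flips: (2,3) (3,3)

Answer: ......
......
..WWW.
..BWB.
.BW...
......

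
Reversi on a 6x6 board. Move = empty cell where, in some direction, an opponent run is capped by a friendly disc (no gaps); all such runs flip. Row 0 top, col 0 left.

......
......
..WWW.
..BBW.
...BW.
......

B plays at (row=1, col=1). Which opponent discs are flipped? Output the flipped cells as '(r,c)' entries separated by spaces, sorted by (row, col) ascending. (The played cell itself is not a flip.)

Answer: (2,2)

Derivation:
Dir NW: first cell '.' (not opp) -> no flip
Dir N: first cell '.' (not opp) -> no flip
Dir NE: first cell '.' (not opp) -> no flip
Dir W: first cell '.' (not opp) -> no flip
Dir E: first cell '.' (not opp) -> no flip
Dir SW: first cell '.' (not opp) -> no flip
Dir S: first cell '.' (not opp) -> no flip
Dir SE: opp run (2,2) capped by B -> flip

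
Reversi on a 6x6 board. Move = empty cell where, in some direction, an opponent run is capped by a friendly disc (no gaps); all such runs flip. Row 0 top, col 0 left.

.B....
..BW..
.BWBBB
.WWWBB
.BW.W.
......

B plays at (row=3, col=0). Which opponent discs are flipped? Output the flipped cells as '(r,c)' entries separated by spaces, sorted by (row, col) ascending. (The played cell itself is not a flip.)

Dir NW: edge -> no flip
Dir N: first cell '.' (not opp) -> no flip
Dir NE: first cell 'B' (not opp) -> no flip
Dir W: edge -> no flip
Dir E: opp run (3,1) (3,2) (3,3) capped by B -> flip
Dir SW: edge -> no flip
Dir S: first cell '.' (not opp) -> no flip
Dir SE: first cell 'B' (not opp) -> no flip

Answer: (3,1) (3,2) (3,3)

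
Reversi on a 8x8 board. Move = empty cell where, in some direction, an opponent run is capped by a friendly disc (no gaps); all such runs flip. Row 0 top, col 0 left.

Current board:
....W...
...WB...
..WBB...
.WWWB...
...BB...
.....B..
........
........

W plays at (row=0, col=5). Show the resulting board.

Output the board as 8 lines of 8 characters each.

Place W at (0,5); scan 8 dirs for brackets.
Dir NW: edge -> no flip
Dir N: edge -> no flip
Dir NE: edge -> no flip
Dir W: first cell 'W' (not opp) -> no flip
Dir E: first cell '.' (not opp) -> no flip
Dir SW: opp run (1,4) (2,3) capped by W -> flip
Dir S: first cell '.' (not opp) -> no flip
Dir SE: first cell '.' (not opp) -> no flip
All flips: (1,4) (2,3)

Answer: ....WW..
...WW...
..WWB...
.WWWB...
...BB...
.....B..
........
........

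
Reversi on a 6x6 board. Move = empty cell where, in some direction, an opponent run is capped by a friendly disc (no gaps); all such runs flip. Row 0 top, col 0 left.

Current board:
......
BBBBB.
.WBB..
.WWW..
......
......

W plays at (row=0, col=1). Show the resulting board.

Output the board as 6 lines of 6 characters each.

Place W at (0,1); scan 8 dirs for brackets.
Dir NW: edge -> no flip
Dir N: edge -> no flip
Dir NE: edge -> no flip
Dir W: first cell '.' (not opp) -> no flip
Dir E: first cell '.' (not opp) -> no flip
Dir SW: opp run (1,0), next=edge -> no flip
Dir S: opp run (1,1) capped by W -> flip
Dir SE: opp run (1,2) (2,3), next='.' -> no flip
All flips: (1,1)

Answer: .W....
BWBBB.
.WBB..
.WWW..
......
......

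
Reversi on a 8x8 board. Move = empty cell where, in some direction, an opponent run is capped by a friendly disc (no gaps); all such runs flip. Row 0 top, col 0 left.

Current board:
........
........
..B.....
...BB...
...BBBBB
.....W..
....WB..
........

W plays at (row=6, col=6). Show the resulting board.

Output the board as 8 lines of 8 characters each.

Answer: ........
........
..B.....
...BB...
...BBBBB
.....W..
....WWW.
........

Derivation:
Place W at (6,6); scan 8 dirs for brackets.
Dir NW: first cell 'W' (not opp) -> no flip
Dir N: first cell '.' (not opp) -> no flip
Dir NE: first cell '.' (not opp) -> no flip
Dir W: opp run (6,5) capped by W -> flip
Dir E: first cell '.' (not opp) -> no flip
Dir SW: first cell '.' (not opp) -> no flip
Dir S: first cell '.' (not opp) -> no flip
Dir SE: first cell '.' (not opp) -> no flip
All flips: (6,5)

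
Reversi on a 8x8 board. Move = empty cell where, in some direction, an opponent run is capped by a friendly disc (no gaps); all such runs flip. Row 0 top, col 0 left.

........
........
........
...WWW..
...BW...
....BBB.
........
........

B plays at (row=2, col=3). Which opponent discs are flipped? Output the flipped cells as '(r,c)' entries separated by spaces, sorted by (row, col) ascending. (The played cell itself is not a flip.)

Answer: (3,3)

Derivation:
Dir NW: first cell '.' (not opp) -> no flip
Dir N: first cell '.' (not opp) -> no flip
Dir NE: first cell '.' (not opp) -> no flip
Dir W: first cell '.' (not opp) -> no flip
Dir E: first cell '.' (not opp) -> no flip
Dir SW: first cell '.' (not opp) -> no flip
Dir S: opp run (3,3) capped by B -> flip
Dir SE: opp run (3,4), next='.' -> no flip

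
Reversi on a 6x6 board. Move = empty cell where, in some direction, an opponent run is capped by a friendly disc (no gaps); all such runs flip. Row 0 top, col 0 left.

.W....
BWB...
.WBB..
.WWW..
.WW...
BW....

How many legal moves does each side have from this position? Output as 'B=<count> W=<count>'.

Answer: B=7 W=6

Derivation:
-- B to move --
(0,0): flips 1 -> legal
(0,2): no bracket -> illegal
(2,0): flips 1 -> legal
(2,4): no bracket -> illegal
(3,0): flips 1 -> legal
(3,4): no bracket -> illegal
(4,0): flips 1 -> legal
(4,3): flips 3 -> legal
(4,4): flips 1 -> legal
(5,2): flips 3 -> legal
(5,3): no bracket -> illegal
B mobility = 7
-- W to move --
(0,0): no bracket -> illegal
(0,2): flips 2 -> legal
(0,3): flips 1 -> legal
(1,3): flips 3 -> legal
(1,4): flips 1 -> legal
(2,0): no bracket -> illegal
(2,4): flips 2 -> legal
(3,4): flips 2 -> legal
(4,0): no bracket -> illegal
W mobility = 6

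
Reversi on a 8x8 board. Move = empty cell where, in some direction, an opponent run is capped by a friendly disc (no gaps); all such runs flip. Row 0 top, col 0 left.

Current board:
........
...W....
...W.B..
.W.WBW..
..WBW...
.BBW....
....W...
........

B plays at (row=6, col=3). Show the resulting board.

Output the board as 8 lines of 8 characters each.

Place B at (6,3); scan 8 dirs for brackets.
Dir NW: first cell 'B' (not opp) -> no flip
Dir N: opp run (5,3) capped by B -> flip
Dir NE: first cell '.' (not opp) -> no flip
Dir W: first cell '.' (not opp) -> no flip
Dir E: opp run (6,4), next='.' -> no flip
Dir SW: first cell '.' (not opp) -> no flip
Dir S: first cell '.' (not opp) -> no flip
Dir SE: first cell '.' (not opp) -> no flip
All flips: (5,3)

Answer: ........
...W....
...W.B..
.W.WBW..
..WBW...
.BBB....
...BW...
........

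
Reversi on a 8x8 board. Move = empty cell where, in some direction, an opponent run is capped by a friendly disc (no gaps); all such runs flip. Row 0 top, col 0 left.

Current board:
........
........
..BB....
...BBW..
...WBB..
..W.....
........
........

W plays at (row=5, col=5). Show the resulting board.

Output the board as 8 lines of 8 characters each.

Place W at (5,5); scan 8 dirs for brackets.
Dir NW: opp run (4,4) (3,3) (2,2), next='.' -> no flip
Dir N: opp run (4,5) capped by W -> flip
Dir NE: first cell '.' (not opp) -> no flip
Dir W: first cell '.' (not opp) -> no flip
Dir E: first cell '.' (not opp) -> no flip
Dir SW: first cell '.' (not opp) -> no flip
Dir S: first cell '.' (not opp) -> no flip
Dir SE: first cell '.' (not opp) -> no flip
All flips: (4,5)

Answer: ........
........
..BB....
...BBW..
...WBW..
..W..W..
........
........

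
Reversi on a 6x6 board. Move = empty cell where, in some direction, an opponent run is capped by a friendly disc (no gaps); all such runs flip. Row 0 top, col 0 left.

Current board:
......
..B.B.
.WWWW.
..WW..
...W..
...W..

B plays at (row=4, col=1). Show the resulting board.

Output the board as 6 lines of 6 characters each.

Place B at (4,1); scan 8 dirs for brackets.
Dir NW: first cell '.' (not opp) -> no flip
Dir N: first cell '.' (not opp) -> no flip
Dir NE: opp run (3,2) (2,3) capped by B -> flip
Dir W: first cell '.' (not opp) -> no flip
Dir E: first cell '.' (not opp) -> no flip
Dir SW: first cell '.' (not opp) -> no flip
Dir S: first cell '.' (not opp) -> no flip
Dir SE: first cell '.' (not opp) -> no flip
All flips: (2,3) (3,2)

Answer: ......
..B.B.
.WWBW.
..BW..
.B.W..
...W..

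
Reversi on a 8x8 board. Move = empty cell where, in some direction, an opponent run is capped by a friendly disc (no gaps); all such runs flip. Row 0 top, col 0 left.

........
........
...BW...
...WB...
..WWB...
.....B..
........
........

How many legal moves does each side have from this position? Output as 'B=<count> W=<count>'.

-- B to move --
(1,3): no bracket -> illegal
(1,4): flips 1 -> legal
(1,5): no bracket -> illegal
(2,2): flips 1 -> legal
(2,5): flips 1 -> legal
(3,1): no bracket -> illegal
(3,2): flips 1 -> legal
(3,5): no bracket -> illegal
(4,1): flips 2 -> legal
(5,1): no bracket -> illegal
(5,2): flips 1 -> legal
(5,3): flips 2 -> legal
(5,4): no bracket -> illegal
B mobility = 7
-- W to move --
(1,2): no bracket -> illegal
(1,3): flips 1 -> legal
(1,4): no bracket -> illegal
(2,2): flips 1 -> legal
(2,5): flips 1 -> legal
(3,2): no bracket -> illegal
(3,5): flips 1 -> legal
(4,5): flips 1 -> legal
(4,6): no bracket -> illegal
(5,3): no bracket -> illegal
(5,4): flips 2 -> legal
(5,6): no bracket -> illegal
(6,4): no bracket -> illegal
(6,5): no bracket -> illegal
(6,6): flips 2 -> legal
W mobility = 7

Answer: B=7 W=7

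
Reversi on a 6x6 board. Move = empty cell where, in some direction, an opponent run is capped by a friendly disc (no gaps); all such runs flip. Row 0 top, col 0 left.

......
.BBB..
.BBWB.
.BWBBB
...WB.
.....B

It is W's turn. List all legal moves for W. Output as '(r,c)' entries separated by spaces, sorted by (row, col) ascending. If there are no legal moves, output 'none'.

(0,0): no bracket -> illegal
(0,1): flips 1 -> legal
(0,2): flips 2 -> legal
(0,3): flips 1 -> legal
(0,4): no bracket -> illegal
(1,0): flips 1 -> legal
(1,4): no bracket -> illegal
(1,5): no bracket -> illegal
(2,0): flips 2 -> legal
(2,5): flips 2 -> legal
(3,0): flips 1 -> legal
(4,0): no bracket -> illegal
(4,1): no bracket -> illegal
(4,2): no bracket -> illegal
(4,5): flips 2 -> legal
(5,3): no bracket -> illegal
(5,4): no bracket -> illegal

Answer: (0,1) (0,2) (0,3) (1,0) (2,0) (2,5) (3,0) (4,5)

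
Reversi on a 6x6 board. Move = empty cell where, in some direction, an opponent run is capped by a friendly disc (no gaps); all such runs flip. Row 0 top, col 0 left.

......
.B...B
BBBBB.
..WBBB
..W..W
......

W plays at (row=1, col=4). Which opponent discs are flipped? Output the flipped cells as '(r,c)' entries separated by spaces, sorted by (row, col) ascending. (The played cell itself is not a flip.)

Dir NW: first cell '.' (not opp) -> no flip
Dir N: first cell '.' (not opp) -> no flip
Dir NE: first cell '.' (not opp) -> no flip
Dir W: first cell '.' (not opp) -> no flip
Dir E: opp run (1,5), next=edge -> no flip
Dir SW: opp run (2,3) capped by W -> flip
Dir S: opp run (2,4) (3,4), next='.' -> no flip
Dir SE: first cell '.' (not opp) -> no flip

Answer: (2,3)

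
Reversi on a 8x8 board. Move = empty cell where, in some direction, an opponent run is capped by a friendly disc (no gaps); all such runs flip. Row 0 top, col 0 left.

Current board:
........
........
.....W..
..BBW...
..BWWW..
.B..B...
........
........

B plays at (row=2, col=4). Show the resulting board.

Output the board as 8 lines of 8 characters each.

Place B at (2,4); scan 8 dirs for brackets.
Dir NW: first cell '.' (not opp) -> no flip
Dir N: first cell '.' (not opp) -> no flip
Dir NE: first cell '.' (not opp) -> no flip
Dir W: first cell '.' (not opp) -> no flip
Dir E: opp run (2,5), next='.' -> no flip
Dir SW: first cell 'B' (not opp) -> no flip
Dir S: opp run (3,4) (4,4) capped by B -> flip
Dir SE: first cell '.' (not opp) -> no flip
All flips: (3,4) (4,4)

Answer: ........
........
....BW..
..BBB...
..BWBW..
.B..B...
........
........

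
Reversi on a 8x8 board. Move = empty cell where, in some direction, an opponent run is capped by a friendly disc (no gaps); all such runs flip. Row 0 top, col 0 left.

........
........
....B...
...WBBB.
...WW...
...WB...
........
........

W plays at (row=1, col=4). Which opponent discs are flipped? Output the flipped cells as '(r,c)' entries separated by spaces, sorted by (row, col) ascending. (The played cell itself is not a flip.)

Dir NW: first cell '.' (not opp) -> no flip
Dir N: first cell '.' (not opp) -> no flip
Dir NE: first cell '.' (not opp) -> no flip
Dir W: first cell '.' (not opp) -> no flip
Dir E: first cell '.' (not opp) -> no flip
Dir SW: first cell '.' (not opp) -> no flip
Dir S: opp run (2,4) (3,4) capped by W -> flip
Dir SE: first cell '.' (not opp) -> no flip

Answer: (2,4) (3,4)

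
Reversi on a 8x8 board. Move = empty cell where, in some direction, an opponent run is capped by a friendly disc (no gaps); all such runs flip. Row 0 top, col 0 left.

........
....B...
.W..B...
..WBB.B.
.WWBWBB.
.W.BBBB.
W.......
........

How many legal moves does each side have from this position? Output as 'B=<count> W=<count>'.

Answer: B=4 W=9

Derivation:
-- B to move --
(1,0): flips 2 -> legal
(1,1): no bracket -> illegal
(1,2): no bracket -> illegal
(2,0): no bracket -> illegal
(2,2): no bracket -> illegal
(2,3): no bracket -> illegal
(3,0): no bracket -> illegal
(3,1): flips 2 -> legal
(3,5): flips 1 -> legal
(4,0): flips 2 -> legal
(5,0): no bracket -> illegal
(5,2): no bracket -> illegal
(6,1): no bracket -> illegal
(6,2): no bracket -> illegal
(7,0): no bracket -> illegal
(7,1): no bracket -> illegal
B mobility = 4
-- W to move --
(0,3): no bracket -> illegal
(0,4): flips 3 -> legal
(0,5): no bracket -> illegal
(1,3): no bracket -> illegal
(1,5): flips 2 -> legal
(2,2): flips 1 -> legal
(2,3): no bracket -> illegal
(2,5): no bracket -> illegal
(2,6): no bracket -> illegal
(2,7): no bracket -> illegal
(3,5): flips 2 -> legal
(3,7): no bracket -> illegal
(4,7): flips 2 -> legal
(5,2): no bracket -> illegal
(5,7): no bracket -> illegal
(6,2): flips 1 -> legal
(6,3): no bracket -> illegal
(6,4): flips 2 -> legal
(6,5): flips 2 -> legal
(6,6): flips 1 -> legal
(6,7): no bracket -> illegal
W mobility = 9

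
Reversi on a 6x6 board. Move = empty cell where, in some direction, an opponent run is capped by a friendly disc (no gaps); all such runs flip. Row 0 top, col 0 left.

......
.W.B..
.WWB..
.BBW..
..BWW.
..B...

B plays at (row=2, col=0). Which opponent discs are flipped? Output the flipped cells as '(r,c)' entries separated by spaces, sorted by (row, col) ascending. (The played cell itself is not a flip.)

Dir NW: edge -> no flip
Dir N: first cell '.' (not opp) -> no flip
Dir NE: opp run (1,1), next='.' -> no flip
Dir W: edge -> no flip
Dir E: opp run (2,1) (2,2) capped by B -> flip
Dir SW: edge -> no flip
Dir S: first cell '.' (not opp) -> no flip
Dir SE: first cell 'B' (not opp) -> no flip

Answer: (2,1) (2,2)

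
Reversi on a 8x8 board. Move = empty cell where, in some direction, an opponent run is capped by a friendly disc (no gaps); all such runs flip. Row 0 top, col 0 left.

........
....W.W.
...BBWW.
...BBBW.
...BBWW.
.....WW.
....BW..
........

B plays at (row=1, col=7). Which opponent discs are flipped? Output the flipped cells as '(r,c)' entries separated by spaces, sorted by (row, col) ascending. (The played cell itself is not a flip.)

Dir NW: first cell '.' (not opp) -> no flip
Dir N: first cell '.' (not opp) -> no flip
Dir NE: edge -> no flip
Dir W: opp run (1,6), next='.' -> no flip
Dir E: edge -> no flip
Dir SW: opp run (2,6) capped by B -> flip
Dir S: first cell '.' (not opp) -> no flip
Dir SE: edge -> no flip

Answer: (2,6)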